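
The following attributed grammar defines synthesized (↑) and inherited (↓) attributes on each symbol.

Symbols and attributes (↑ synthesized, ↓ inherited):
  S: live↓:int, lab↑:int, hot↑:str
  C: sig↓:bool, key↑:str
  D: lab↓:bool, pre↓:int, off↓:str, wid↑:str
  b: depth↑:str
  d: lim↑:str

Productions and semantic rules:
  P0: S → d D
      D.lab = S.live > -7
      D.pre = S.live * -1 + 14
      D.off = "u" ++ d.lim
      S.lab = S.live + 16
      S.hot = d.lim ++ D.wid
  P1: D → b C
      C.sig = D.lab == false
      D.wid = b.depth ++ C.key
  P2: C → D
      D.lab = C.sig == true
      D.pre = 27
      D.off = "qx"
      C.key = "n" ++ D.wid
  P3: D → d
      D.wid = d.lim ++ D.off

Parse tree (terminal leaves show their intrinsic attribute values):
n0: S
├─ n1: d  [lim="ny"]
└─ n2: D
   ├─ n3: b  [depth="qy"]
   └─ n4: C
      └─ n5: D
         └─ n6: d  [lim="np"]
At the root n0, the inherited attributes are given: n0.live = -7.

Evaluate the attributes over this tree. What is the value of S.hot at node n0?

1. n0.live = -7  [given at root]
2. n1.lim = "ny"  [terminal]
3. n2.lab = false  [S.live > -7]
4. n2.pre = 21  [S.live * -1 + 14]
5. n2.off = "uny"  ["u" ++ d.lim]
6. n3.depth = "qy"  [terminal]
7. n4.sig = true  [D.lab == false]
8. n5.lab = true  [C.sig == true]
9. n5.pre = 27  [27]
10. n5.off = "qx"  ["qx"]
11. n6.lim = "np"  [terminal]
12. n5.wid = "npqx"  [d.lim ++ D.off]
13. n4.key = "nnpqx"  ["n" ++ D.wid]
14. n2.wid = "qynnpqx"  [b.depth ++ C.key]
15. n0.lab = 9  [S.live + 16]
16. n0.hot = "nyqynnpqx"  [d.lim ++ D.wid]

"nyqynnpqx"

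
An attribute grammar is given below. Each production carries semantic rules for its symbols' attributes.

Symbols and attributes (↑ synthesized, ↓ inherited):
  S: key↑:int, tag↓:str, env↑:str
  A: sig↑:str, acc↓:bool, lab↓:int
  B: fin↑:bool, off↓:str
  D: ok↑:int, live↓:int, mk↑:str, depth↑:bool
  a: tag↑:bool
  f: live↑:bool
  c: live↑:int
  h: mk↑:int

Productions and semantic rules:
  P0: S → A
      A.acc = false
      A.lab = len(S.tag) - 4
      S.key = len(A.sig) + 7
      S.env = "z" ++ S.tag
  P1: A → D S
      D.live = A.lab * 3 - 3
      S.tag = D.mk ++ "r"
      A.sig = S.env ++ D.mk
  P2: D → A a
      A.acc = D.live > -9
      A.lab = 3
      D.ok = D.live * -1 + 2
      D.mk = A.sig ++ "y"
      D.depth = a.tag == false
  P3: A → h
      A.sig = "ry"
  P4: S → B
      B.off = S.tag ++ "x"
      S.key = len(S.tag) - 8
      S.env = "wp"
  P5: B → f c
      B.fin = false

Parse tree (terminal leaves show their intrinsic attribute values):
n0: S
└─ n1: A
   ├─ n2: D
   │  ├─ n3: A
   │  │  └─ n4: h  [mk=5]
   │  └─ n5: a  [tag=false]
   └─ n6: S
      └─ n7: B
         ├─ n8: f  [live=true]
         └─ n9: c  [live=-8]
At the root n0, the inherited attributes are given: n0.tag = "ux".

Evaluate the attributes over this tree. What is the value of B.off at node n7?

"ryyrx"

1. n0.tag = "ux"  [given at root]
2. n1.acc = false  [false]
3. n1.lab = -2  [len(S.tag) - 4]
4. n2.live = -9  [A.lab * 3 - 3]
5. n3.acc = false  [D.live > -9]
6. n3.lab = 3  [3]
7. n4.mk = 5  [terminal]
8. n3.sig = "ry"  ["ry"]
9. n5.tag = false  [terminal]
10. n2.ok = 11  [D.live * -1 + 2]
11. n2.mk = "ryy"  [A.sig ++ "y"]
12. n2.depth = true  [a.tag == false]
13. n6.tag = "ryyr"  [D.mk ++ "r"]
14. n7.off = "ryyrx"  [S.tag ++ "x"]
15. n8.live = true  [terminal]
16. n9.live = -8  [terminal]
17. n7.fin = false  [false]
18. n6.key = -4  [len(S.tag) - 8]
19. n6.env = "wp"  ["wp"]
20. n1.sig = "wpryy"  [S.env ++ D.mk]
21. n0.key = 12  [len(A.sig) + 7]
22. n0.env = "zux"  ["z" ++ S.tag]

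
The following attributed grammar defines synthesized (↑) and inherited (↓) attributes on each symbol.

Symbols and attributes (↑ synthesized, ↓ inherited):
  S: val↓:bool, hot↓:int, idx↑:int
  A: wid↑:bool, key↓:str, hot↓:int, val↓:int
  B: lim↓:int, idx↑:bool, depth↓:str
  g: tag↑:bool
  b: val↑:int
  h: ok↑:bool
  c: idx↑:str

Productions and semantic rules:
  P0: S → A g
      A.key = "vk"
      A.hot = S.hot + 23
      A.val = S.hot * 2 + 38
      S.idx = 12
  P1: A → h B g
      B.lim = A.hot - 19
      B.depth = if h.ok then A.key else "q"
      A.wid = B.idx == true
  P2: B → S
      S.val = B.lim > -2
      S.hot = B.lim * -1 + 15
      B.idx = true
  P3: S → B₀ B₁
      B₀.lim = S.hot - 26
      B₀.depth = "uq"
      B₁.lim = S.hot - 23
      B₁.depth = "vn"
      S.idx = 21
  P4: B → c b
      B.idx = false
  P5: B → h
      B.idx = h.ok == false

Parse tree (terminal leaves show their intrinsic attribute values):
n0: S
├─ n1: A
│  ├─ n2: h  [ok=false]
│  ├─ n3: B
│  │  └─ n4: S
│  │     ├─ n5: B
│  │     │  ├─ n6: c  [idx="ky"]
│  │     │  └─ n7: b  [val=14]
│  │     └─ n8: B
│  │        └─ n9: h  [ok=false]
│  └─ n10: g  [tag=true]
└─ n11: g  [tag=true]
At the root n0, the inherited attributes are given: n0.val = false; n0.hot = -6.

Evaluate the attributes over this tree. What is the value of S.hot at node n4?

1. n0.val = false  [given at root]
2. n0.hot = -6  [given at root]
3. n1.key = "vk"  ["vk"]
4. n1.hot = 17  [S.hot + 23]
5. n1.val = 26  [S.hot * 2 + 38]
6. n2.ok = false  [terminal]
7. n3.lim = -2  [A.hot - 19]
8. n3.depth = "q"  [if h.ok then A.key else "q"]
9. n4.val = false  [B.lim > -2]
10. n4.hot = 17  [B.lim * -1 + 15]
11. n5.lim = -9  [S.hot - 26]
12. n5.depth = "uq"  ["uq"]
13. n6.idx = "ky"  [terminal]
14. n7.val = 14  [terminal]
15. n5.idx = false  [false]
16. n8.lim = -6  [S.hot - 23]
17. n8.depth = "vn"  ["vn"]
18. n9.ok = false  [terminal]
19. n8.idx = true  [h.ok == false]
20. n4.idx = 21  [21]
21. n3.idx = true  [true]
22. n10.tag = true  [terminal]
23. n1.wid = true  [B.idx == true]
24. n11.tag = true  [terminal]
25. n0.idx = 12  [12]

17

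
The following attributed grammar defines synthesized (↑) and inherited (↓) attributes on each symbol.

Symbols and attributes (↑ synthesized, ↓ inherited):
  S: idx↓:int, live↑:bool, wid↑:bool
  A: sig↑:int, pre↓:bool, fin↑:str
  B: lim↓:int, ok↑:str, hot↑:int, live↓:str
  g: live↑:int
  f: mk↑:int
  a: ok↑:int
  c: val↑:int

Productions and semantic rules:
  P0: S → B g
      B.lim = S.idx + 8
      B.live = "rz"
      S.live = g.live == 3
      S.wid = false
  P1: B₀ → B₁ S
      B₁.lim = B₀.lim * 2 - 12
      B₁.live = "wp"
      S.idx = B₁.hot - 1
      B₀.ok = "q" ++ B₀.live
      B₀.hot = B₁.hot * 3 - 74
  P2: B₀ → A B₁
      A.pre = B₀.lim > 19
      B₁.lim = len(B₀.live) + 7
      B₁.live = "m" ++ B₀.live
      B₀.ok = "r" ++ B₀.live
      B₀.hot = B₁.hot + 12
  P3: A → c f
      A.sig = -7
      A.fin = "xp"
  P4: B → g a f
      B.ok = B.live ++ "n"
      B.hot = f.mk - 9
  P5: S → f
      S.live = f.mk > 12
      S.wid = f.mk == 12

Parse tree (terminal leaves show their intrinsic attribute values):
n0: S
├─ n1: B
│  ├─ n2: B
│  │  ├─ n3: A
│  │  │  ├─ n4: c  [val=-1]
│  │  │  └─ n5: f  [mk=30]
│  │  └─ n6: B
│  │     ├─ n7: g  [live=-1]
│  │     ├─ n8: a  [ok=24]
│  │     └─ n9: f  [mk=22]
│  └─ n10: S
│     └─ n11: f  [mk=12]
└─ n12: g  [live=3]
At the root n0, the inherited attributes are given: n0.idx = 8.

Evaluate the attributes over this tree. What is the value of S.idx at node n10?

24

1. n0.idx = 8  [given at root]
2. n1.lim = 16  [S.idx + 8]
3. n1.live = "rz"  ["rz"]
4. n2.lim = 20  [B₀.lim * 2 - 12]
5. n2.live = "wp"  ["wp"]
6. n3.pre = true  [B₀.lim > 19]
7. n4.val = -1  [terminal]
8. n5.mk = 30  [terminal]
9. n3.sig = -7  [-7]
10. n3.fin = "xp"  ["xp"]
11. n6.lim = 9  [len(B₀.live) + 7]
12. n6.live = "mwp"  ["m" ++ B₀.live]
13. n7.live = -1  [terminal]
14. n8.ok = 24  [terminal]
15. n9.mk = 22  [terminal]
16. n6.ok = "mwpn"  [B.live ++ "n"]
17. n6.hot = 13  [f.mk - 9]
18. n2.ok = "rwp"  ["r" ++ B₀.live]
19. n2.hot = 25  [B₁.hot + 12]
20. n10.idx = 24  [B₁.hot - 1]
21. n11.mk = 12  [terminal]
22. n10.live = false  [f.mk > 12]
23. n10.wid = true  [f.mk == 12]
24. n1.ok = "qrz"  ["q" ++ B₀.live]
25. n1.hot = 1  [B₁.hot * 3 - 74]
26. n12.live = 3  [terminal]
27. n0.live = true  [g.live == 3]
28. n0.wid = false  [false]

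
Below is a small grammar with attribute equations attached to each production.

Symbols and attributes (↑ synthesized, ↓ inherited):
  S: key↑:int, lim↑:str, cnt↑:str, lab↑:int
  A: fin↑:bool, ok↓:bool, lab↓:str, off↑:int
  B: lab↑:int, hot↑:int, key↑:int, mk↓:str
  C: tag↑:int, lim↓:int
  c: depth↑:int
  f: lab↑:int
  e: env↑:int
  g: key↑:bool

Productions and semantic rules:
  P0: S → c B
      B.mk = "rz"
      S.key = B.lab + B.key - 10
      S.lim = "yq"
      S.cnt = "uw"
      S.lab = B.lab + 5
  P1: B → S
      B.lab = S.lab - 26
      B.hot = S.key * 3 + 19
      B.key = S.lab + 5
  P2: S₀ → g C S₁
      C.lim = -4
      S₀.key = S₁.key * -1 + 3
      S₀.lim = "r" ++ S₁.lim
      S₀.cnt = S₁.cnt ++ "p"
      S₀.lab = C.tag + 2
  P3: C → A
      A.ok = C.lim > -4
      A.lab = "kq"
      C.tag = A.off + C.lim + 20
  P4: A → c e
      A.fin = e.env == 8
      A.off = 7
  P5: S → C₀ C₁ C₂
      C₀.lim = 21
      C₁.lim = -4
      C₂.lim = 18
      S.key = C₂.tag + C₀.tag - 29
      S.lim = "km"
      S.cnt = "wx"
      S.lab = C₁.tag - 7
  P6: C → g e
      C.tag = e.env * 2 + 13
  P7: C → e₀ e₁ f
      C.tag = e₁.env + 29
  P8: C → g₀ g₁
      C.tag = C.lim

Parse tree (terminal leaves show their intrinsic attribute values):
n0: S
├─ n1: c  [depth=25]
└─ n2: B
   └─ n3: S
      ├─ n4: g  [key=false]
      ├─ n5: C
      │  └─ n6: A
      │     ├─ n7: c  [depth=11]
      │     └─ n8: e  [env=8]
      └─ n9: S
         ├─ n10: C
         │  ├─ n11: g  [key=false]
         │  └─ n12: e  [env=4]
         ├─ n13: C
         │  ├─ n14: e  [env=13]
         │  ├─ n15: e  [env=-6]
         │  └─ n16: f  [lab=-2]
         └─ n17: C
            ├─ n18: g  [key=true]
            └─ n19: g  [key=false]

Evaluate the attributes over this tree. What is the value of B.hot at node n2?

1. n1.depth = 25  [terminal]
2. n2.mk = "rz"  ["rz"]
3. n4.key = false  [terminal]
4. n5.lim = -4  [-4]
5. n6.ok = false  [C.lim > -4]
6. n6.lab = "kq"  ["kq"]
7. n7.depth = 11  [terminal]
8. n8.env = 8  [terminal]
9. n6.fin = true  [e.env == 8]
10. n6.off = 7  [7]
11. n5.tag = 23  [A.off + C.lim + 20]
12. n10.lim = 21  [21]
13. n11.key = false  [terminal]
14. n12.env = 4  [terminal]
15. n10.tag = 21  [e.env * 2 + 13]
16. n13.lim = -4  [-4]
17. n14.env = 13  [terminal]
18. n15.env = -6  [terminal]
19. n16.lab = -2  [terminal]
20. n13.tag = 23  [e₁.env + 29]
21. n17.lim = 18  [18]
22. n18.key = true  [terminal]
23. n19.key = false  [terminal]
24. n17.tag = 18  [C.lim]
25. n9.key = 10  [C₂.tag + C₀.tag - 29]
26. n9.lim = "km"  ["km"]
27. n9.cnt = "wx"  ["wx"]
28. n9.lab = 16  [C₁.tag - 7]
29. n3.key = -7  [S₁.key * -1 + 3]
30. n3.lim = "rkm"  ["r" ++ S₁.lim]
31. n3.cnt = "wxp"  [S₁.cnt ++ "p"]
32. n3.lab = 25  [C.tag + 2]
33. n2.lab = -1  [S.lab - 26]
34. n2.hot = -2  [S.key * 3 + 19]
35. n2.key = 30  [S.lab + 5]
36. n0.key = 19  [B.lab + B.key - 10]
37. n0.lim = "yq"  ["yq"]
38. n0.cnt = "uw"  ["uw"]
39. n0.lab = 4  [B.lab + 5]

-2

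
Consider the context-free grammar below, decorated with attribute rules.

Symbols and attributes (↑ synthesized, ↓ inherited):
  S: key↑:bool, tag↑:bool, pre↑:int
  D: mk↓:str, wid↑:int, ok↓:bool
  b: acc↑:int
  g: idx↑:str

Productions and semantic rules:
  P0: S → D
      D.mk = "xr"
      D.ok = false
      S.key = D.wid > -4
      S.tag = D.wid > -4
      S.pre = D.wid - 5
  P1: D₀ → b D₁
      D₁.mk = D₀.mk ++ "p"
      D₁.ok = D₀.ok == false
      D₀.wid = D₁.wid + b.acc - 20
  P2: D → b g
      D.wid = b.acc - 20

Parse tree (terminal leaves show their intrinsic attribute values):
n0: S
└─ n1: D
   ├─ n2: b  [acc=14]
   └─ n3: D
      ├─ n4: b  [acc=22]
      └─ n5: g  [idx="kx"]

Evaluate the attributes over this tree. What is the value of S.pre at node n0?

-9

1. n1.mk = "xr"  ["xr"]
2. n1.ok = false  [false]
3. n2.acc = 14  [terminal]
4. n3.mk = "xrp"  [D₀.mk ++ "p"]
5. n3.ok = true  [D₀.ok == false]
6. n4.acc = 22  [terminal]
7. n5.idx = "kx"  [terminal]
8. n3.wid = 2  [b.acc - 20]
9. n1.wid = -4  [D₁.wid + b.acc - 20]
10. n0.key = false  [D.wid > -4]
11. n0.tag = false  [D.wid > -4]
12. n0.pre = -9  [D.wid - 5]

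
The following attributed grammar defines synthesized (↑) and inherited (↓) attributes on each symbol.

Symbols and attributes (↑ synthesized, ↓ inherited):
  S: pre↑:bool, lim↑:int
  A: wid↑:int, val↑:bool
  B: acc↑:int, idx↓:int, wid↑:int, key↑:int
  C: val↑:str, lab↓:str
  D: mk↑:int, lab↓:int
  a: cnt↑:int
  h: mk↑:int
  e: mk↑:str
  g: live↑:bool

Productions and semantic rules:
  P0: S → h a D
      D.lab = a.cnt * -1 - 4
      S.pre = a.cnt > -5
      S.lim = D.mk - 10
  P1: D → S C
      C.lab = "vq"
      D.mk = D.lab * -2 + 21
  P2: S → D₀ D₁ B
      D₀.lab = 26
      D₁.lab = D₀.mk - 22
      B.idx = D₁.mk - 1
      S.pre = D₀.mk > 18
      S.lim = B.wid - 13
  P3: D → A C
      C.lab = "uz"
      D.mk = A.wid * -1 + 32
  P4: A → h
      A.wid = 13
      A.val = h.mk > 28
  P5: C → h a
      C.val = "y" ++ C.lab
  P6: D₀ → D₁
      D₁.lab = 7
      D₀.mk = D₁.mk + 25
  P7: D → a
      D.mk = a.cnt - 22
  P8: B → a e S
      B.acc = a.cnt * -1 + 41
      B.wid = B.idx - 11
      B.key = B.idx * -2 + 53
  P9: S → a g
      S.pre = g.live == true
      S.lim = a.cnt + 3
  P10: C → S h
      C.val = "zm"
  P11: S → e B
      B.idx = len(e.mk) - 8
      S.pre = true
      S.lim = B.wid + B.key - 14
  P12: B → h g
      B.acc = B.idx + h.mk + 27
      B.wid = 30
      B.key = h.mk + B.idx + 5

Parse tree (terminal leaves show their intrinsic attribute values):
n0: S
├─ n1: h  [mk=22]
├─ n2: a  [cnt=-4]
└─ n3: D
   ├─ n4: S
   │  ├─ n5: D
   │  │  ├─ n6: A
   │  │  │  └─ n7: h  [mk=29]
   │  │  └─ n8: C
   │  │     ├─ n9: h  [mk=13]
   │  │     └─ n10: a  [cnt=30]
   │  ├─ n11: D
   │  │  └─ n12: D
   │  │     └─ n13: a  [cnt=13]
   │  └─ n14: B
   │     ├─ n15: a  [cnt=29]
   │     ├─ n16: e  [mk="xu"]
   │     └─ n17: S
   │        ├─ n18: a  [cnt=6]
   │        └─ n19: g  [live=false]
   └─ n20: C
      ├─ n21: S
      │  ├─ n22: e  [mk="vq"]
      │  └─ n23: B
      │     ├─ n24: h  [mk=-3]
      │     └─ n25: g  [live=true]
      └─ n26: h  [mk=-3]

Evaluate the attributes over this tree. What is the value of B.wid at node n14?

4

1. n1.mk = 22  [terminal]
2. n2.cnt = -4  [terminal]
3. n3.lab = 0  [a.cnt * -1 - 4]
4. n5.lab = 26  [26]
5. n7.mk = 29  [terminal]
6. n6.wid = 13  [13]
7. n6.val = true  [h.mk > 28]
8. n8.lab = "uz"  ["uz"]
9. n9.mk = 13  [terminal]
10. n10.cnt = 30  [terminal]
11. n8.val = "yuz"  ["y" ++ C.lab]
12. n5.mk = 19  [A.wid * -1 + 32]
13. n11.lab = -3  [D₀.mk - 22]
14. n12.lab = 7  [7]
15. n13.cnt = 13  [terminal]
16. n12.mk = -9  [a.cnt - 22]
17. n11.mk = 16  [D₁.mk + 25]
18. n14.idx = 15  [D₁.mk - 1]
19. n15.cnt = 29  [terminal]
20. n16.mk = "xu"  [terminal]
21. n18.cnt = 6  [terminal]
22. n19.live = false  [terminal]
23. n17.pre = false  [g.live == true]
24. n17.lim = 9  [a.cnt + 3]
25. n14.acc = 12  [a.cnt * -1 + 41]
26. n14.wid = 4  [B.idx - 11]
27. n14.key = 23  [B.idx * -2 + 53]
28. n4.pre = true  [D₀.mk > 18]
29. n4.lim = -9  [B.wid - 13]
30. n20.lab = "vq"  ["vq"]
31. n22.mk = "vq"  [terminal]
32. n23.idx = -6  [len(e.mk) - 8]
33. n24.mk = -3  [terminal]
34. n25.live = true  [terminal]
35. n23.acc = 18  [B.idx + h.mk + 27]
36. n23.wid = 30  [30]
37. n23.key = -4  [h.mk + B.idx + 5]
38. n21.pre = true  [true]
39. n21.lim = 12  [B.wid + B.key - 14]
40. n26.mk = -3  [terminal]
41. n20.val = "zm"  ["zm"]
42. n3.mk = 21  [D.lab * -2 + 21]
43. n0.pre = true  [a.cnt > -5]
44. n0.lim = 11  [D.mk - 10]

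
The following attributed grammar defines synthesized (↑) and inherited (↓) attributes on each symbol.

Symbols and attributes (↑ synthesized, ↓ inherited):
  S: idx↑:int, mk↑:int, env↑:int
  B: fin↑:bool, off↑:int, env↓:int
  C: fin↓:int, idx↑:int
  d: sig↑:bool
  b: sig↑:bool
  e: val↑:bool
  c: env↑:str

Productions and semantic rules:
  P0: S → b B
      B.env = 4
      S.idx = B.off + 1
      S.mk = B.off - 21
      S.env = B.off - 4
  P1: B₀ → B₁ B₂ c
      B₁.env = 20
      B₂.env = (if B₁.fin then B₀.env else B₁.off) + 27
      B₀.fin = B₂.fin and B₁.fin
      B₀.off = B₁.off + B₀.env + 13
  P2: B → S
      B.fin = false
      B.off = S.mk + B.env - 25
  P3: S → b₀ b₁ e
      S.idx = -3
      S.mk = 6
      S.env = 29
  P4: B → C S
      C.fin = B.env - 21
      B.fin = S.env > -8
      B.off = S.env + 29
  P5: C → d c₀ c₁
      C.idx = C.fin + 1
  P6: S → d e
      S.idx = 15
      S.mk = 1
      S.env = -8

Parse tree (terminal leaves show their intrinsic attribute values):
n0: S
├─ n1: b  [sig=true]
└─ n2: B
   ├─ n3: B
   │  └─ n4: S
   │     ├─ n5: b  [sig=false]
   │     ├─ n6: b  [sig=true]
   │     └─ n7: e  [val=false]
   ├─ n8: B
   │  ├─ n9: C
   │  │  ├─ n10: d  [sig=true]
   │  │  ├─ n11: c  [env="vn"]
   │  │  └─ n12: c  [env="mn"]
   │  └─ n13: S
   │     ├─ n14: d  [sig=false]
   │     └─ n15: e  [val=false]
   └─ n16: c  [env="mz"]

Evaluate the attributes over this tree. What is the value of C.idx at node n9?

8

1. n1.sig = true  [terminal]
2. n2.env = 4  [4]
3. n3.env = 20  [20]
4. n5.sig = false  [terminal]
5. n6.sig = true  [terminal]
6. n7.val = false  [terminal]
7. n4.idx = -3  [-3]
8. n4.mk = 6  [6]
9. n4.env = 29  [29]
10. n3.fin = false  [false]
11. n3.off = 1  [S.mk + B.env - 25]
12. n8.env = 28  [(if B₁.fin then B₀.env else B₁.off) + 27]
13. n9.fin = 7  [B.env - 21]
14. n10.sig = true  [terminal]
15. n11.env = "vn"  [terminal]
16. n12.env = "mn"  [terminal]
17. n9.idx = 8  [C.fin + 1]
18. n14.sig = false  [terminal]
19. n15.val = false  [terminal]
20. n13.idx = 15  [15]
21. n13.mk = 1  [1]
22. n13.env = -8  [-8]
23. n8.fin = false  [S.env > -8]
24. n8.off = 21  [S.env + 29]
25. n16.env = "mz"  [terminal]
26. n2.fin = false  [B₂.fin and B₁.fin]
27. n2.off = 18  [B₁.off + B₀.env + 13]
28. n0.idx = 19  [B.off + 1]
29. n0.mk = -3  [B.off - 21]
30. n0.env = 14  [B.off - 4]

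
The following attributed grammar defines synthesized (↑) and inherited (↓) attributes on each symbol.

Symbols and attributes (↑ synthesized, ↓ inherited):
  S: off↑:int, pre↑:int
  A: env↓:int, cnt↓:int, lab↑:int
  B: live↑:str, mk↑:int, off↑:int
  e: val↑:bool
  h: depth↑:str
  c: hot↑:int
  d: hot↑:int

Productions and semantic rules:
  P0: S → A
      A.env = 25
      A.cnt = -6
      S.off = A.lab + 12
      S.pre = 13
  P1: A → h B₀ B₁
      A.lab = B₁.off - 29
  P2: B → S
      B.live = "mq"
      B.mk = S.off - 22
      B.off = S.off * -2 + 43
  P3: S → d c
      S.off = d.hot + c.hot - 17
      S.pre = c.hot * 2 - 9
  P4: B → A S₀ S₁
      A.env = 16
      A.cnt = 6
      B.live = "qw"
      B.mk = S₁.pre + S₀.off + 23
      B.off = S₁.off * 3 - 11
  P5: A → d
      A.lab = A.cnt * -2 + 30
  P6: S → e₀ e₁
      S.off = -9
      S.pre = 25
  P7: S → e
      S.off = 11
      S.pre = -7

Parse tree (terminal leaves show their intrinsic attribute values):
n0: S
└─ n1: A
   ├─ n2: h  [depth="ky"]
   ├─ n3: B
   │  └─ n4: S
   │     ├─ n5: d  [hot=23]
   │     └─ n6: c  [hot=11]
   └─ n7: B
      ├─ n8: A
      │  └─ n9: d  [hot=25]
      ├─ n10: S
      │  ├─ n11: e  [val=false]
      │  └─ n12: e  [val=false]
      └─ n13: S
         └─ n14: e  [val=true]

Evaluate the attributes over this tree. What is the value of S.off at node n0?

5

1. n1.env = 25  [25]
2. n1.cnt = -6  [-6]
3. n2.depth = "ky"  [terminal]
4. n5.hot = 23  [terminal]
5. n6.hot = 11  [terminal]
6. n4.off = 17  [d.hot + c.hot - 17]
7. n4.pre = 13  [c.hot * 2 - 9]
8. n3.live = "mq"  ["mq"]
9. n3.mk = -5  [S.off - 22]
10. n3.off = 9  [S.off * -2 + 43]
11. n8.env = 16  [16]
12. n8.cnt = 6  [6]
13. n9.hot = 25  [terminal]
14. n8.lab = 18  [A.cnt * -2 + 30]
15. n11.val = false  [terminal]
16. n12.val = false  [terminal]
17. n10.off = -9  [-9]
18. n10.pre = 25  [25]
19. n14.val = true  [terminal]
20. n13.off = 11  [11]
21. n13.pre = -7  [-7]
22. n7.live = "qw"  ["qw"]
23. n7.mk = 7  [S₁.pre + S₀.off + 23]
24. n7.off = 22  [S₁.off * 3 - 11]
25. n1.lab = -7  [B₁.off - 29]
26. n0.off = 5  [A.lab + 12]
27. n0.pre = 13  [13]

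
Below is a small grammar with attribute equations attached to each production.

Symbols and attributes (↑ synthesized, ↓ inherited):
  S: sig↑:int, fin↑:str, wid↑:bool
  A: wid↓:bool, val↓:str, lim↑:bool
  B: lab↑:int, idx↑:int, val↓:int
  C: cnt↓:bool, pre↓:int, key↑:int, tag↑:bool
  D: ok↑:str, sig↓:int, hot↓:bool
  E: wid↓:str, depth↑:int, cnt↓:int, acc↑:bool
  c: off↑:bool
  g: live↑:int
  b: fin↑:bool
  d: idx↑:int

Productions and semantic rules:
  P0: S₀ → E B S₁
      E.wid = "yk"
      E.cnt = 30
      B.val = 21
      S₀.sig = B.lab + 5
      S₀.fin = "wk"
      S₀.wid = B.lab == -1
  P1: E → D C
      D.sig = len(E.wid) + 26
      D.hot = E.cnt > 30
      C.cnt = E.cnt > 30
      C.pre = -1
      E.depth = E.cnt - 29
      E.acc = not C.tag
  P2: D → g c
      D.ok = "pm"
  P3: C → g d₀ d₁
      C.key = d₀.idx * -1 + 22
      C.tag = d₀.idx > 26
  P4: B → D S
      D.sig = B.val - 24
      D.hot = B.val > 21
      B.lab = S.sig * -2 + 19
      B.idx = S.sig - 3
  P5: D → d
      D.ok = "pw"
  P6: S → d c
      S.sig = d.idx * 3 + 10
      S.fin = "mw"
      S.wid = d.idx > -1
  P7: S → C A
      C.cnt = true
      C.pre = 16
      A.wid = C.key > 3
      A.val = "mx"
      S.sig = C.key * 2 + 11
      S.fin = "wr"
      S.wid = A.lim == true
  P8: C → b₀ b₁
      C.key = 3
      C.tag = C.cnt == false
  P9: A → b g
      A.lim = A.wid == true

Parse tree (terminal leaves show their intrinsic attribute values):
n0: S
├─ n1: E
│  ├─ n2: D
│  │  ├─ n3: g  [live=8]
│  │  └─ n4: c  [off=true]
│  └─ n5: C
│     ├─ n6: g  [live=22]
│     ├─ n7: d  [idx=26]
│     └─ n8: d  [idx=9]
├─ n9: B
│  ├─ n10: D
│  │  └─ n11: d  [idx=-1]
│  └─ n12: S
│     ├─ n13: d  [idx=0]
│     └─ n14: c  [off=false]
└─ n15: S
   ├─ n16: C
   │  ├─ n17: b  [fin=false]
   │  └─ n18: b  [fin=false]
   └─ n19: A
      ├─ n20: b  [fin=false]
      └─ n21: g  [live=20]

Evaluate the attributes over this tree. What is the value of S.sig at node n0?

1. n1.wid = "yk"  ["yk"]
2. n1.cnt = 30  [30]
3. n2.sig = 28  [len(E.wid) + 26]
4. n2.hot = false  [E.cnt > 30]
5. n3.live = 8  [terminal]
6. n4.off = true  [terminal]
7. n2.ok = "pm"  ["pm"]
8. n5.cnt = false  [E.cnt > 30]
9. n5.pre = -1  [-1]
10. n6.live = 22  [terminal]
11. n7.idx = 26  [terminal]
12. n8.idx = 9  [terminal]
13. n5.key = -4  [d₀.idx * -1 + 22]
14. n5.tag = false  [d₀.idx > 26]
15. n1.depth = 1  [E.cnt - 29]
16. n1.acc = true  [not C.tag]
17. n9.val = 21  [21]
18. n10.sig = -3  [B.val - 24]
19. n10.hot = false  [B.val > 21]
20. n11.idx = -1  [terminal]
21. n10.ok = "pw"  ["pw"]
22. n13.idx = 0  [terminal]
23. n14.off = false  [terminal]
24. n12.sig = 10  [d.idx * 3 + 10]
25. n12.fin = "mw"  ["mw"]
26. n12.wid = true  [d.idx > -1]
27. n9.lab = -1  [S.sig * -2 + 19]
28. n9.idx = 7  [S.sig - 3]
29. n16.cnt = true  [true]
30. n16.pre = 16  [16]
31. n17.fin = false  [terminal]
32. n18.fin = false  [terminal]
33. n16.key = 3  [3]
34. n16.tag = false  [C.cnt == false]
35. n19.wid = false  [C.key > 3]
36. n19.val = "mx"  ["mx"]
37. n20.fin = false  [terminal]
38. n21.live = 20  [terminal]
39. n19.lim = false  [A.wid == true]
40. n15.sig = 17  [C.key * 2 + 11]
41. n15.fin = "wr"  ["wr"]
42. n15.wid = false  [A.lim == true]
43. n0.sig = 4  [B.lab + 5]
44. n0.fin = "wk"  ["wk"]
45. n0.wid = true  [B.lab == -1]

4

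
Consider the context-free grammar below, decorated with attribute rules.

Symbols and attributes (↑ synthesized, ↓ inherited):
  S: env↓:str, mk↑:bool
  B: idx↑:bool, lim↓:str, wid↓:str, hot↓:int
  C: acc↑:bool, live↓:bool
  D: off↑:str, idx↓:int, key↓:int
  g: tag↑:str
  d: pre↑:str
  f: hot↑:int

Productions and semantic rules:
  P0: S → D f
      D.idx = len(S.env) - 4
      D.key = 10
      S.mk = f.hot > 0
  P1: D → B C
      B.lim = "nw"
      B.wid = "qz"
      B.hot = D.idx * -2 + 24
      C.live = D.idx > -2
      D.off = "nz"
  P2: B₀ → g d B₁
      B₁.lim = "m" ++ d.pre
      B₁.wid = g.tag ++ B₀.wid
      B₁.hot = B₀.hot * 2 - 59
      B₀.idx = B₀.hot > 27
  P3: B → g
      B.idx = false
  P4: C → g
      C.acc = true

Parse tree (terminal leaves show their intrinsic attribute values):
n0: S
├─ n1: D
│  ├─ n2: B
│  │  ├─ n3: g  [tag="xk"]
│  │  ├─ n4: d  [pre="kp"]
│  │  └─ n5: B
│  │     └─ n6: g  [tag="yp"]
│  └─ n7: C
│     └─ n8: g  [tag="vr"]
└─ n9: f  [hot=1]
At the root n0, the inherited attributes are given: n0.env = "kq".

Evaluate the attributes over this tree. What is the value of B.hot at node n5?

-3

1. n0.env = "kq"  [given at root]
2. n1.idx = -2  [len(S.env) - 4]
3. n1.key = 10  [10]
4. n2.lim = "nw"  ["nw"]
5. n2.wid = "qz"  ["qz"]
6. n2.hot = 28  [D.idx * -2 + 24]
7. n3.tag = "xk"  [terminal]
8. n4.pre = "kp"  [terminal]
9. n5.lim = "mkp"  ["m" ++ d.pre]
10. n5.wid = "xkqz"  [g.tag ++ B₀.wid]
11. n5.hot = -3  [B₀.hot * 2 - 59]
12. n6.tag = "yp"  [terminal]
13. n5.idx = false  [false]
14. n2.idx = true  [B₀.hot > 27]
15. n7.live = false  [D.idx > -2]
16. n8.tag = "vr"  [terminal]
17. n7.acc = true  [true]
18. n1.off = "nz"  ["nz"]
19. n9.hot = 1  [terminal]
20. n0.mk = true  [f.hot > 0]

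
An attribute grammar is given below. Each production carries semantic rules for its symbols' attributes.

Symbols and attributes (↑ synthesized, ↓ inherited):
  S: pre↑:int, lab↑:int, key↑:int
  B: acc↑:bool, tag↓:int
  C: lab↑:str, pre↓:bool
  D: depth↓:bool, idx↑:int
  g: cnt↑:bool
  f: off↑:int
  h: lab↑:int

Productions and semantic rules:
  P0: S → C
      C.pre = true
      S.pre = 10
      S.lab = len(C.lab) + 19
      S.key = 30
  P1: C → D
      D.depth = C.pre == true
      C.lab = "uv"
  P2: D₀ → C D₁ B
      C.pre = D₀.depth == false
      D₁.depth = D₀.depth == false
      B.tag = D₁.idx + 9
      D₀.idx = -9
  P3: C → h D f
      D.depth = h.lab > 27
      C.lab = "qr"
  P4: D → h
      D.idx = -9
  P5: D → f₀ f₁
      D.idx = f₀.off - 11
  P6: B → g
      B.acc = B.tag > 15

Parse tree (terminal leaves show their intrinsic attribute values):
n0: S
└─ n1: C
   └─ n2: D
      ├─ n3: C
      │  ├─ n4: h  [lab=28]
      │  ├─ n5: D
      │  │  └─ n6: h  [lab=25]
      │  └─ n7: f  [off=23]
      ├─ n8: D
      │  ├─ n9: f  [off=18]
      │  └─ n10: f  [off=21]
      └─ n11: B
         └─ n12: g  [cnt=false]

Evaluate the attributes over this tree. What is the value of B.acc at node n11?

1. n1.pre = true  [true]
2. n2.depth = true  [C.pre == true]
3. n3.pre = false  [D₀.depth == false]
4. n4.lab = 28  [terminal]
5. n5.depth = true  [h.lab > 27]
6. n6.lab = 25  [terminal]
7. n5.idx = -9  [-9]
8. n7.off = 23  [terminal]
9. n3.lab = "qr"  ["qr"]
10. n8.depth = false  [D₀.depth == false]
11. n9.off = 18  [terminal]
12. n10.off = 21  [terminal]
13. n8.idx = 7  [f₀.off - 11]
14. n11.tag = 16  [D₁.idx + 9]
15. n12.cnt = false  [terminal]
16. n11.acc = true  [B.tag > 15]
17. n2.idx = -9  [-9]
18. n1.lab = "uv"  ["uv"]
19. n0.pre = 10  [10]
20. n0.lab = 21  [len(C.lab) + 19]
21. n0.key = 30  [30]

true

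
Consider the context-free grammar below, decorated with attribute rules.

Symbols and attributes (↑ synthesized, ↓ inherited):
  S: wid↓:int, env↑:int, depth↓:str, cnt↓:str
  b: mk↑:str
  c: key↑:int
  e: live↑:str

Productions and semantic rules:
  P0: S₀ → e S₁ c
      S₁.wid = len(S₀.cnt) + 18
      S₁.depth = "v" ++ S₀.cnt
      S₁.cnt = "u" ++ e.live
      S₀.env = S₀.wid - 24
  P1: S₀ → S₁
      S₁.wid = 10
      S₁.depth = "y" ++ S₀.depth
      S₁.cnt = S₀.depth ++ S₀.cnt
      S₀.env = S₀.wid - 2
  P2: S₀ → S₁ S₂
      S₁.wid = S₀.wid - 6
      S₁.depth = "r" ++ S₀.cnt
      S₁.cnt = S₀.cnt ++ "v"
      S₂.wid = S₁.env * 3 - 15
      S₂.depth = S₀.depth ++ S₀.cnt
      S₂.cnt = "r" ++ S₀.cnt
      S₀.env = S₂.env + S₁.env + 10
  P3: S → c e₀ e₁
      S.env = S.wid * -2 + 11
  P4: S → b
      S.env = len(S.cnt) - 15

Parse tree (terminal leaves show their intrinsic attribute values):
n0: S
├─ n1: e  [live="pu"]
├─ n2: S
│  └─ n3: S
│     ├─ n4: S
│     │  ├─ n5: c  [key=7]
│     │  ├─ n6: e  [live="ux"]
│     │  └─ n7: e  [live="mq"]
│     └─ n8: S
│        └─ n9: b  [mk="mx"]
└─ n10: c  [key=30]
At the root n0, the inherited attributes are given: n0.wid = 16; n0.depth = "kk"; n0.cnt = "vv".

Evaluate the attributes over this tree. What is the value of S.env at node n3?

1. n0.wid = 16  [given at root]
2. n0.depth = "kk"  [given at root]
3. n0.cnt = "vv"  [given at root]
4. n1.live = "pu"  [terminal]
5. n2.wid = 20  [len(S₀.cnt) + 18]
6. n2.depth = "vvv"  ["v" ++ S₀.cnt]
7. n2.cnt = "upu"  ["u" ++ e.live]
8. n3.wid = 10  [10]
9. n3.depth = "yvvv"  ["y" ++ S₀.depth]
10. n3.cnt = "vvvupu"  [S₀.depth ++ S₀.cnt]
11. n4.wid = 4  [S₀.wid - 6]
12. n4.depth = "rvvvupu"  ["r" ++ S₀.cnt]
13. n4.cnt = "vvvupuv"  [S₀.cnt ++ "v"]
14. n5.key = 7  [terminal]
15. n6.live = "ux"  [terminal]
16. n7.live = "mq"  [terminal]
17. n4.env = 3  [S.wid * -2 + 11]
18. n8.wid = -6  [S₁.env * 3 - 15]
19. n8.depth = "yvvvvvvupu"  [S₀.depth ++ S₀.cnt]
20. n8.cnt = "rvvvupu"  ["r" ++ S₀.cnt]
21. n9.mk = "mx"  [terminal]
22. n8.env = -8  [len(S.cnt) - 15]
23. n3.env = 5  [S₂.env + S₁.env + 10]
24. n2.env = 18  [S₀.wid - 2]
25. n10.key = 30  [terminal]
26. n0.env = -8  [S₀.wid - 24]

5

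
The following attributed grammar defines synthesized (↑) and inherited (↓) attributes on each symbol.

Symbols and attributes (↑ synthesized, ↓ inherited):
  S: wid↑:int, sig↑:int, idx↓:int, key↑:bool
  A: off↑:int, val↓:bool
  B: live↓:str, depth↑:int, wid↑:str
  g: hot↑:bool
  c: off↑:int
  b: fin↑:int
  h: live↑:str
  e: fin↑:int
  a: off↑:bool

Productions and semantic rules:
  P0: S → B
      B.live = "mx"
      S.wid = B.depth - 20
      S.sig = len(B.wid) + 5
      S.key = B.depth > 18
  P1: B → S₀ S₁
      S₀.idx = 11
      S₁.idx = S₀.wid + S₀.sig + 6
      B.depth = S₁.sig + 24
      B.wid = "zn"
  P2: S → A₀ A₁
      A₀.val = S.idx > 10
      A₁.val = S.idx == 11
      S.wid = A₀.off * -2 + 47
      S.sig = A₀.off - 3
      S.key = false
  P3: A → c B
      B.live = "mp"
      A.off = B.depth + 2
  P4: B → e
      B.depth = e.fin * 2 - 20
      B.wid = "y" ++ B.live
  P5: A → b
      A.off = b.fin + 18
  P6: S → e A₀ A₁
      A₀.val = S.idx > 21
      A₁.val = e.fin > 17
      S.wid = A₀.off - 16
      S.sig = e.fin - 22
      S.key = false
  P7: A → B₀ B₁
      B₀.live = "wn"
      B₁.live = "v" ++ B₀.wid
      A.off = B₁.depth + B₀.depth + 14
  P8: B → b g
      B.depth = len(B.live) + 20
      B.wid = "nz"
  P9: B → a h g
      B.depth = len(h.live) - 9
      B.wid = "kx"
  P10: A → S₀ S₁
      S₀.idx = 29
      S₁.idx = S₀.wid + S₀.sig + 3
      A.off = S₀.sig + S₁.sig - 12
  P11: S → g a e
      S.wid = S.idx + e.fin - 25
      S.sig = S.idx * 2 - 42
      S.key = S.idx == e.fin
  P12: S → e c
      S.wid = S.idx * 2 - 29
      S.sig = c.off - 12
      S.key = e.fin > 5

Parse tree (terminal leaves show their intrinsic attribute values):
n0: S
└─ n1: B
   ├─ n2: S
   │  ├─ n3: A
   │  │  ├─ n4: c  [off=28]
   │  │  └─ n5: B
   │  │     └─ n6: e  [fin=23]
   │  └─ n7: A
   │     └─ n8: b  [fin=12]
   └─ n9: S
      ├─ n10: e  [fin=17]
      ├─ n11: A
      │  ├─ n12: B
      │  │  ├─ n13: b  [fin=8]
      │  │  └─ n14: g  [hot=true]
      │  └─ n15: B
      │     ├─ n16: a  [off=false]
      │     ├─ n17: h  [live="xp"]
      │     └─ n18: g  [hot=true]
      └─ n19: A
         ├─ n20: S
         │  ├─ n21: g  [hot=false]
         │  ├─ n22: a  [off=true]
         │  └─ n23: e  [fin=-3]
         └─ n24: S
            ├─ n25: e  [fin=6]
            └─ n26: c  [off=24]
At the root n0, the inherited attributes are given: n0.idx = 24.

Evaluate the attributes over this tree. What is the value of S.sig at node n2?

25

1. n0.idx = 24  [given at root]
2. n1.live = "mx"  ["mx"]
3. n2.idx = 11  [11]
4. n3.val = true  [S.idx > 10]
5. n4.off = 28  [terminal]
6. n5.live = "mp"  ["mp"]
7. n6.fin = 23  [terminal]
8. n5.depth = 26  [e.fin * 2 - 20]
9. n5.wid = "ymp"  ["y" ++ B.live]
10. n3.off = 28  [B.depth + 2]
11. n7.val = true  [S.idx == 11]
12. n8.fin = 12  [terminal]
13. n7.off = 30  [b.fin + 18]
14. n2.wid = -9  [A₀.off * -2 + 47]
15. n2.sig = 25  [A₀.off - 3]
16. n2.key = false  [false]
17. n9.idx = 22  [S₀.wid + S₀.sig + 6]
18. n10.fin = 17  [terminal]
19. n11.val = true  [S.idx > 21]
20. n12.live = "wn"  ["wn"]
21. n13.fin = 8  [terminal]
22. n14.hot = true  [terminal]
23. n12.depth = 22  [len(B.live) + 20]
24. n12.wid = "nz"  ["nz"]
25. n15.live = "vnz"  ["v" ++ B₀.wid]
26. n16.off = false  [terminal]
27. n17.live = "xp"  [terminal]
28. n18.hot = true  [terminal]
29. n15.depth = -7  [len(h.live) - 9]
30. n15.wid = "kx"  ["kx"]
31. n11.off = 29  [B₁.depth + B₀.depth + 14]
32. n19.val = false  [e.fin > 17]
33. n20.idx = 29  [29]
34. n21.hot = false  [terminal]
35. n22.off = true  [terminal]
36. n23.fin = -3  [terminal]
37. n20.wid = 1  [S.idx + e.fin - 25]
38. n20.sig = 16  [S.idx * 2 - 42]
39. n20.key = false  [S.idx == e.fin]
40. n24.idx = 20  [S₀.wid + S₀.sig + 3]
41. n25.fin = 6  [terminal]
42. n26.off = 24  [terminal]
43. n24.wid = 11  [S.idx * 2 - 29]
44. n24.sig = 12  [c.off - 12]
45. n24.key = true  [e.fin > 5]
46. n19.off = 16  [S₀.sig + S₁.sig - 12]
47. n9.wid = 13  [A₀.off - 16]
48. n9.sig = -5  [e.fin - 22]
49. n9.key = false  [false]
50. n1.depth = 19  [S₁.sig + 24]
51. n1.wid = "zn"  ["zn"]
52. n0.wid = -1  [B.depth - 20]
53. n0.sig = 7  [len(B.wid) + 5]
54. n0.key = true  [B.depth > 18]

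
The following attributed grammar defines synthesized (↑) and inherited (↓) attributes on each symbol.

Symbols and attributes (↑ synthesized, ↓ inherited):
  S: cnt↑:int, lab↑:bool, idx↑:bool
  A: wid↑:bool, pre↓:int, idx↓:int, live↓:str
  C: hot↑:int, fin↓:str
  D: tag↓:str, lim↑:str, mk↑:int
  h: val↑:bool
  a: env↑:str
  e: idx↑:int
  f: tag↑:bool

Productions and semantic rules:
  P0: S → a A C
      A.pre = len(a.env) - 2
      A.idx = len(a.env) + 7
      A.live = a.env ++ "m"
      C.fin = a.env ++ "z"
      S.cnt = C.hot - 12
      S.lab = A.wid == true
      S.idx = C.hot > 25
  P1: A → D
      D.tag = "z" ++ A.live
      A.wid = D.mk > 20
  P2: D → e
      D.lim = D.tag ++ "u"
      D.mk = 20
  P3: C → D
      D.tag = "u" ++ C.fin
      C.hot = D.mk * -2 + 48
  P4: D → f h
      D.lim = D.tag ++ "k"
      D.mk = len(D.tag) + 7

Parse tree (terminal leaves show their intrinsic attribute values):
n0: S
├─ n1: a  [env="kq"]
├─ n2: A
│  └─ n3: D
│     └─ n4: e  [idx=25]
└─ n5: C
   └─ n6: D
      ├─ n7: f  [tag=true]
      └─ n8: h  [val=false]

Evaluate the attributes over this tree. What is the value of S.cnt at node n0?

1. n1.env = "kq"  [terminal]
2. n2.pre = 0  [len(a.env) - 2]
3. n2.idx = 9  [len(a.env) + 7]
4. n2.live = "kqm"  [a.env ++ "m"]
5. n3.tag = "zkqm"  ["z" ++ A.live]
6. n4.idx = 25  [terminal]
7. n3.lim = "zkqmu"  [D.tag ++ "u"]
8. n3.mk = 20  [20]
9. n2.wid = false  [D.mk > 20]
10. n5.fin = "kqz"  [a.env ++ "z"]
11. n6.tag = "ukqz"  ["u" ++ C.fin]
12. n7.tag = true  [terminal]
13. n8.val = false  [terminal]
14. n6.lim = "ukqzk"  [D.tag ++ "k"]
15. n6.mk = 11  [len(D.tag) + 7]
16. n5.hot = 26  [D.mk * -2 + 48]
17. n0.cnt = 14  [C.hot - 12]
18. n0.lab = false  [A.wid == true]
19. n0.idx = true  [C.hot > 25]

14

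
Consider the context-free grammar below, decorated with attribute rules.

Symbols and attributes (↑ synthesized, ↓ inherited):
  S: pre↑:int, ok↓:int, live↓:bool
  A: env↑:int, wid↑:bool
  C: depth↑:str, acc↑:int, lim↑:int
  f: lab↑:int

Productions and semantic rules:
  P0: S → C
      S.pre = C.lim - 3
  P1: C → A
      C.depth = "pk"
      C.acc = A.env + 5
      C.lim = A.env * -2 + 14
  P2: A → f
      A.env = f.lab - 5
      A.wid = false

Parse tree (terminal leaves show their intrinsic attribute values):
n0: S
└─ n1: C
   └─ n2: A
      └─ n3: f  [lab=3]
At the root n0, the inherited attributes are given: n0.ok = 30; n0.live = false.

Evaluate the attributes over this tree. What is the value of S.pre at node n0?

15

1. n0.ok = 30  [given at root]
2. n0.live = false  [given at root]
3. n3.lab = 3  [terminal]
4. n2.env = -2  [f.lab - 5]
5. n2.wid = false  [false]
6. n1.depth = "pk"  ["pk"]
7. n1.acc = 3  [A.env + 5]
8. n1.lim = 18  [A.env * -2 + 14]
9. n0.pre = 15  [C.lim - 3]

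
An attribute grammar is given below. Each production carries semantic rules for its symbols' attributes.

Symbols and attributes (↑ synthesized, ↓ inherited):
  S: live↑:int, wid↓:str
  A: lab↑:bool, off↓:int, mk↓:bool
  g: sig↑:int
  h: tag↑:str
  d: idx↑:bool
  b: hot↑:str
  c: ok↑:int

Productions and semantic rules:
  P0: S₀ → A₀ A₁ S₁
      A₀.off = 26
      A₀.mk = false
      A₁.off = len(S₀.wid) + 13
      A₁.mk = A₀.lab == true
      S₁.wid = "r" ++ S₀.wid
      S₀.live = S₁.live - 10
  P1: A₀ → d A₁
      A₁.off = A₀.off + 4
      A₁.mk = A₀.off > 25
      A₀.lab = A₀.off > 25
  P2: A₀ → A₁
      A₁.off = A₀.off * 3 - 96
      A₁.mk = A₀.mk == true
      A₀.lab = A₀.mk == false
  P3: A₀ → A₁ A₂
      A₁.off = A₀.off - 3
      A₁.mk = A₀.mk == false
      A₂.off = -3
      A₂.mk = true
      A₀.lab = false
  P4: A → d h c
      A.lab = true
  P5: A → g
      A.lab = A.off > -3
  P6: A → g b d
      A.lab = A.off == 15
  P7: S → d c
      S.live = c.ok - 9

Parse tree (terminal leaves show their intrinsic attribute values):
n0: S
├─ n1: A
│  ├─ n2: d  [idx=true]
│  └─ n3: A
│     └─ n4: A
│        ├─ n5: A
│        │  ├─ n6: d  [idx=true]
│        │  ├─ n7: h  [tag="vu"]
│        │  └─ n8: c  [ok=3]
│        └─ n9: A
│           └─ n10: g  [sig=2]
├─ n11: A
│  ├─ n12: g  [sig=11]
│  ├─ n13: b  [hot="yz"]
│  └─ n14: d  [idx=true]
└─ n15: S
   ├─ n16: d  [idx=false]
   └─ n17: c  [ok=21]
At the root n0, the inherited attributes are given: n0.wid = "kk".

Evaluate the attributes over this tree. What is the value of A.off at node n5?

-9

1. n0.wid = "kk"  [given at root]
2. n1.off = 26  [26]
3. n1.mk = false  [false]
4. n2.idx = true  [terminal]
5. n3.off = 30  [A₀.off + 4]
6. n3.mk = true  [A₀.off > 25]
7. n4.off = -6  [A₀.off * 3 - 96]
8. n4.mk = true  [A₀.mk == true]
9. n5.off = -9  [A₀.off - 3]
10. n5.mk = false  [A₀.mk == false]
11. n6.idx = true  [terminal]
12. n7.tag = "vu"  [terminal]
13. n8.ok = 3  [terminal]
14. n5.lab = true  [true]
15. n9.off = -3  [-3]
16. n9.mk = true  [true]
17. n10.sig = 2  [terminal]
18. n9.lab = false  [A.off > -3]
19. n4.lab = false  [false]
20. n3.lab = false  [A₀.mk == false]
21. n1.lab = true  [A₀.off > 25]
22. n11.off = 15  [len(S₀.wid) + 13]
23. n11.mk = true  [A₀.lab == true]
24. n12.sig = 11  [terminal]
25. n13.hot = "yz"  [terminal]
26. n14.idx = true  [terminal]
27. n11.lab = true  [A.off == 15]
28. n15.wid = "rkk"  ["r" ++ S₀.wid]
29. n16.idx = false  [terminal]
30. n17.ok = 21  [terminal]
31. n15.live = 12  [c.ok - 9]
32. n0.live = 2  [S₁.live - 10]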